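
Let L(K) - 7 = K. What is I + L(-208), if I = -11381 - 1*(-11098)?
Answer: -484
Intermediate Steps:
I = -283 (I = -11381 + 11098 = -283)
L(K) = 7 + K
I + L(-208) = -283 + (7 - 208) = -283 - 201 = -484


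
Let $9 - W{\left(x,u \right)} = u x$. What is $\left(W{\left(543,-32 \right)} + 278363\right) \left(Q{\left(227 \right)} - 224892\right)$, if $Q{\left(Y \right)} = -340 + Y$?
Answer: $-66544778740$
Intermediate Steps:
$W{\left(x,u \right)} = 9 - u x$
$\left(W{\left(543,-32 \right)} + 278363\right) \left(Q{\left(227 \right)} - 224892\right) = \left(\left(9 - \left(-32\right) 543\right) + 278363\right) \left(\left(-340 + 227\right) - 224892\right) = \left(\left(9 + 17376\right) + 278363\right) \left(-113 - 224892\right) = \left(17385 + 278363\right) \left(-225005\right) = 295748 \left(-225005\right) = -66544778740$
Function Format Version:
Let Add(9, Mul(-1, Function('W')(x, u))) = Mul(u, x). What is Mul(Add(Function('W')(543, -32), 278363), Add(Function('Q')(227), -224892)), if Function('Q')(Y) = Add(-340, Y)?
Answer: -66544778740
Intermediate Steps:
Function('W')(x, u) = Add(9, Mul(-1, u, x)) (Function('W')(x, u) = Add(9, Mul(-1, Mul(u, x))) = Add(9, Mul(-1, u, x)))
Mul(Add(Function('W')(543, -32), 278363), Add(Function('Q')(227), -224892)) = Mul(Add(Add(9, Mul(-1, -32, 543)), 278363), Add(Add(-340, 227), -224892)) = Mul(Add(Add(9, 17376), 278363), Add(-113, -224892)) = Mul(Add(17385, 278363), -225005) = Mul(295748, -225005) = -66544778740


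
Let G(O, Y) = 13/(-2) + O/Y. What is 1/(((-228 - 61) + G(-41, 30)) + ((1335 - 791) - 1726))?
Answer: -15/22183 ≈ -0.00067619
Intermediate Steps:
G(O, Y) = -13/2 + O/Y (G(O, Y) = 13*(-½) + O/Y = -13/2 + O/Y)
1/(((-228 - 61) + G(-41, 30)) + ((1335 - 791) - 1726)) = 1/(((-228 - 61) + (-13/2 - 41/30)) + ((1335 - 791) - 1726)) = 1/((-289 + (-13/2 - 41*1/30)) + (544 - 1726)) = 1/((-289 + (-13/2 - 41/30)) - 1182) = 1/((-289 - 118/15) - 1182) = 1/(-4453/15 - 1182) = 1/(-22183/15) = -15/22183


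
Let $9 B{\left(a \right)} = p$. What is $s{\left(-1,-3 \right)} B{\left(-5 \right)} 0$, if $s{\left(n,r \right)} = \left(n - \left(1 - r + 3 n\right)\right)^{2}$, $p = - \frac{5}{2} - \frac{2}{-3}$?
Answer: $0$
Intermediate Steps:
$p = - \frac{11}{6}$ ($p = \left(-5\right) \frac{1}{2} - - \frac{2}{3} = - \frac{5}{2} + \frac{2}{3} = - \frac{11}{6} \approx -1.8333$)
$s{\left(n,r \right)} = \left(-1 + r - 2 n\right)^{2}$ ($s{\left(n,r \right)} = \left(n - \left(1 - r + 3 n\right)\right)^{2} = \left(-1 + r - 2 n\right)^{2}$)
$B{\left(a \right)} = - \frac{11}{54}$ ($B{\left(a \right)} = \frac{1}{9} \left(- \frac{11}{6}\right) = - \frac{11}{54}$)
$s{\left(-1,-3 \right)} B{\left(-5 \right)} 0 = \left(1 - -3 + 2 \left(-1\right)\right)^{2} \left(- \frac{11}{54}\right) 0 = \left(1 + 3 - 2\right)^{2} \left(- \frac{11}{54}\right) 0 = 2^{2} \left(- \frac{11}{54}\right) 0 = 4 \left(- \frac{11}{54}\right) 0 = \left(- \frac{22}{27}\right) 0 = 0$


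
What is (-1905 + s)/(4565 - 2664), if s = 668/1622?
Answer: -1544621/1541711 ≈ -1.0019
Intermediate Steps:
s = 334/811 (s = 668*(1/1622) = 334/811 ≈ 0.41184)
(-1905 + s)/(4565 - 2664) = (-1905 + 334/811)/(4565 - 2664) = -1544621/811/1901 = -1544621/811*1/1901 = -1544621/1541711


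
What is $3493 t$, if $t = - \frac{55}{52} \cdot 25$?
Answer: $- \frac{4802875}{52} \approx -92363.0$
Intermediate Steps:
$t = - \frac{1375}{52}$ ($t = \left(-55\right) \frac{1}{52} \cdot 25 = \left(- \frac{55}{52}\right) 25 = - \frac{1375}{52} \approx -26.442$)
$3493 t = 3493 \left(- \frac{1375}{52}\right) = - \frac{4802875}{52}$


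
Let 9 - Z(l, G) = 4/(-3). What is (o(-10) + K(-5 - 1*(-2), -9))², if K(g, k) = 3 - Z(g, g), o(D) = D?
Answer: 2704/9 ≈ 300.44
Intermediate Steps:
Z(l, G) = 31/3 (Z(l, G) = 9 - 4/(-3) = 9 - 4*(-1)/3 = 9 - 1*(-4/3) = 9 + 4/3 = 31/3)
K(g, k) = -22/3 (K(g, k) = 3 - 1*31/3 = 3 - 31/3 = -22/3)
(o(-10) + K(-5 - 1*(-2), -9))² = (-10 - 22/3)² = (-52/3)² = 2704/9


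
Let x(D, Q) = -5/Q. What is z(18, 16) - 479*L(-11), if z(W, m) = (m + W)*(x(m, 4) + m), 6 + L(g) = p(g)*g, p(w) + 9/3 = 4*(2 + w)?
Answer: -404231/2 ≈ -2.0212e+5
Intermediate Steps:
p(w) = 5 + 4*w (p(w) = -3 + 4*(2 + w) = -3 + (8 + 4*w) = 5 + 4*w)
L(g) = -6 + g*(5 + 4*g) (L(g) = -6 + (5 + 4*g)*g = -6 + g*(5 + 4*g))
z(W, m) = (-5/4 + m)*(W + m) (z(W, m) = (m + W)*(-5/4 + m) = (W + m)*(-5*1/4 + m) = (W + m)*(-5/4 + m) = (-5/4 + m)*(W + m))
z(18, 16) - 479*L(-11) = (16**2 - 5/4*18 - 5/4*16 + 18*16) - 479*(-6 - 11*(5 + 4*(-11))) = (256 - 45/2 - 20 + 288) - 479*(-6 - 11*(5 - 44)) = 1003/2 - 479*(-6 - 11*(-39)) = 1003/2 - 479*(-6 + 429) = 1003/2 - 479*423 = 1003/2 - 202617 = -404231/2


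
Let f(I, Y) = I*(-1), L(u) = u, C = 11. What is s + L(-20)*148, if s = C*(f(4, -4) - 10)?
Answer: -3114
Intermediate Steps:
f(I, Y) = -I
s = -154 (s = 11*(-1*4 - 10) = 11*(-4 - 10) = 11*(-14) = -154)
s + L(-20)*148 = -154 - 20*148 = -154 - 2960 = -3114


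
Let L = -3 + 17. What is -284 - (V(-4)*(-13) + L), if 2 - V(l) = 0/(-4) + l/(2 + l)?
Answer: -298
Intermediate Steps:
V(l) = 2 - l/(2 + l) (V(l) = 2 - (0/(-4) + l/(2 + l)) = 2 - (0*(-1/4) + l/(2 + l)) = 2 - (0 + l/(2 + l)) = 2 - l/(2 + l))
L = 14
-284 - (V(-4)*(-13) + L) = -284 - (((4 - 4)/(2 - 4))*(-13) + 14) = -284 - ((0/(-2))*(-13) + 14) = -284 - (-1/2*0*(-13) + 14) = -284 - (0*(-13) + 14) = -284 - (0 + 14) = -284 - 1*14 = -284 - 14 = -298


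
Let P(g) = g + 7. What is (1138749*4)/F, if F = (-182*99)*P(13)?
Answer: -379583/30030 ≈ -12.640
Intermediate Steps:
P(g) = 7 + g
F = -360360 (F = (-182*99)*(7 + 13) = -18018*20 = -360360)
(1138749*4)/F = (1138749*4)/(-360360) = 4554996*(-1/360360) = -379583/30030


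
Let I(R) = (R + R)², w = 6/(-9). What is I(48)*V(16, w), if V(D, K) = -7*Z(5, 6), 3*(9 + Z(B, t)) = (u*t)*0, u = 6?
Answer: 580608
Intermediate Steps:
w = -⅔ (w = 6*(-⅑) = -⅔ ≈ -0.66667)
Z(B, t) = -9 (Z(B, t) = -9 + ((6*t)*0)/3 = -9 + (⅓)*0 = -9 + 0 = -9)
I(R) = 4*R² (I(R) = (2*R)² = 4*R²)
V(D, K) = 63 (V(D, K) = -7*(-9) = 63)
I(48)*V(16, w) = (4*48²)*63 = (4*2304)*63 = 9216*63 = 580608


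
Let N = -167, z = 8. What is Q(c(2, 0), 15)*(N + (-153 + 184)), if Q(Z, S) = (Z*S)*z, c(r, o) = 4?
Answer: -65280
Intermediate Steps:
Q(Z, S) = 8*S*Z (Q(Z, S) = (Z*S)*8 = (S*Z)*8 = 8*S*Z)
Q(c(2, 0), 15)*(N + (-153 + 184)) = (8*15*4)*(-167 + (-153 + 184)) = 480*(-167 + 31) = 480*(-136) = -65280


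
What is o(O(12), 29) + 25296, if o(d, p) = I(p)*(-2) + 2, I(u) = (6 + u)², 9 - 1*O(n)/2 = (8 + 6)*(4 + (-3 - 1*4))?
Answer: 22848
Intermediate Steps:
O(n) = 102 (O(n) = 18 - 2*(8 + 6)*(4 + (-3 - 1*4)) = 18 - 28*(4 + (-3 - 4)) = 18 - 28*(4 - 7) = 18 - 28*(-3) = 18 - 2*(-42) = 18 + 84 = 102)
o(d, p) = 2 - 2*(6 + p)² (o(d, p) = (6 + p)²*(-2) + 2 = -2*(6 + p)² + 2 = 2 - 2*(6 + p)²)
o(O(12), 29) + 25296 = (2 - 2*(6 + 29)²) + 25296 = (2 - 2*35²) + 25296 = (2 - 2*1225) + 25296 = (2 - 2450) + 25296 = -2448 + 25296 = 22848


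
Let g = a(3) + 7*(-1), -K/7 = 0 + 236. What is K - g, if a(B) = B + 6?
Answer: -1654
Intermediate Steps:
a(B) = 6 + B
K = -1652 (K = -7*(0 + 236) = -7*236 = -1652)
g = 2 (g = (6 + 3) + 7*(-1) = 9 - 7 = 2)
K - g = -1652 - 1*2 = -1652 - 2 = -1654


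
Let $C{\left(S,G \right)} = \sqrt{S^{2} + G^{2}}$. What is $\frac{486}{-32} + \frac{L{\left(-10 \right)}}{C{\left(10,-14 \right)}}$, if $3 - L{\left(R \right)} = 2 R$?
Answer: $- \frac{243}{16} + \frac{23 \sqrt{74}}{148} \approx -13.851$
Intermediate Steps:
$L{\left(R \right)} = 3 - 2 R$
$C{\left(S,G \right)} = \sqrt{G^{2} + S^{2}}$
$\frac{486}{-32} + \frac{L{\left(-10 \right)}}{C{\left(10,-14 \right)}} = \frac{486}{-32} + \frac{3 - -20}{\sqrt{\left(-14\right)^{2} + 10^{2}}} = 486 \left(- \frac{1}{32}\right) + \frac{3 + 20}{\sqrt{196 + 100}} = - \frac{243}{16} + \frac{23}{\sqrt{296}} = - \frac{243}{16} + \frac{23}{2 \sqrt{74}} = - \frac{243}{16} + 23 \frac{\sqrt{74}}{148} = - \frac{243}{16} + \frac{23 \sqrt{74}}{148}$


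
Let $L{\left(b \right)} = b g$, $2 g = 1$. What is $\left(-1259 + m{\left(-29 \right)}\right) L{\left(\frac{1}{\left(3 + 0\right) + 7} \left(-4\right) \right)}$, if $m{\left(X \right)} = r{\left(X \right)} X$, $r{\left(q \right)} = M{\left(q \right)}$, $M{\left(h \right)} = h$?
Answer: $\frac{418}{5} \approx 83.6$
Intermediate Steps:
$r{\left(q \right)} = q$
$g = \frac{1}{2}$ ($g = \frac{1}{2} \cdot 1 = \frac{1}{2} \approx 0.5$)
$m{\left(X \right)} = X^{2}$ ($m{\left(X \right)} = X X = X^{2}$)
$L{\left(b \right)} = \frac{b}{2}$ ($L{\left(b \right)} = b \frac{1}{2} = \frac{b}{2}$)
$\left(-1259 + m{\left(-29 \right)}\right) L{\left(\frac{1}{\left(3 + 0\right) + 7} \left(-4\right) \right)} = \left(-1259 + \left(-29\right)^{2}\right) \frac{\frac{1}{\left(3 + 0\right) + 7} \left(-4\right)}{2} = \left(-1259 + 841\right) \frac{\frac{1}{3 + 7} \left(-4\right)}{2} = - 418 \frac{\frac{1}{10} \left(-4\right)}{2} = - 418 \cdot \frac{1}{2} \left(- \frac{2}{5}\right) = \left(-418\right) \left(- \frac{1}{5}\right) = \frac{418}{5}$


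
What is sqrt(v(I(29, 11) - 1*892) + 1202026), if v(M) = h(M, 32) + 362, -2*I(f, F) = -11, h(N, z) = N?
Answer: sqrt(4806006)/2 ≈ 1096.1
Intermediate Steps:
I(f, F) = 11/2 (I(f, F) = -1/2*(-11) = 11/2)
v(M) = 362 + M (v(M) = M + 362 = 362 + M)
sqrt(v(I(29, 11) - 1*892) + 1202026) = sqrt((362 + (11/2 - 1*892)) + 1202026) = sqrt((362 + (11/2 - 892)) + 1202026) = sqrt((362 - 1773/2) + 1202026) = sqrt(-1049/2 + 1202026) = sqrt(2403003/2) = sqrt(4806006)/2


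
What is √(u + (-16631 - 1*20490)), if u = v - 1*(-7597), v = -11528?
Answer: 2*I*√10263 ≈ 202.61*I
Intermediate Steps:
u = -3931 (u = -11528 - 1*(-7597) = -11528 + 7597 = -3931)
√(u + (-16631 - 1*20490)) = √(-3931 + (-16631 - 1*20490)) = √(-3931 + (-16631 - 20490)) = √(-3931 - 37121) = √(-41052) = 2*I*√10263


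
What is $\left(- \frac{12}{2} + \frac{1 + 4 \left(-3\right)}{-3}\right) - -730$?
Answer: $\frac{2183}{3} \approx 727.67$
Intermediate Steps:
$\left(- \frac{12}{2} + \frac{1 + 4 \left(-3\right)}{-3}\right) - -730 = \left(\left(-12\right) \frac{1}{2} + \left(1 - 12\right) \left(- \frac{1}{3}\right)\right) + 730 = \left(-6 - - \frac{11}{3}\right) + 730 = \left(-6 + \frac{11}{3}\right) + 730 = - \frac{7}{3} + 730 = \frac{2183}{3}$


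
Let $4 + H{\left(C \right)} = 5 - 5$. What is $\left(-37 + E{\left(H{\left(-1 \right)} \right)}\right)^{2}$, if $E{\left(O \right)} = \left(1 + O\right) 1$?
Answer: $1600$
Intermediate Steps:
$H{\left(C \right)} = -4$ ($H{\left(C \right)} = -4 + \left(5 - 5\right) = -4 + 0 = -4$)
$E{\left(O \right)} = 1 + O$
$\left(-37 + E{\left(H{\left(-1 \right)} \right)}\right)^{2} = \left(-37 + \left(1 - 4\right)\right)^{2} = \left(-37 - 3\right)^{2} = \left(-40\right)^{2} = 1600$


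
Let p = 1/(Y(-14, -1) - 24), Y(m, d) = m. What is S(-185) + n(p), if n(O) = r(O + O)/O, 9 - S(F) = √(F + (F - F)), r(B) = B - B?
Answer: 9 - I*√185 ≈ 9.0 - 13.601*I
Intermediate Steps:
p = -1/38 (p = 1/(-14 - 24) = 1/(-38) = -1/38 ≈ -0.026316)
r(B) = 0
S(F) = 9 - √F (S(F) = 9 - √(F + (F - F)) = 9 - √(F + 0) = 9 - √F)
n(O) = 0 (n(O) = 0/O = 0)
S(-185) + n(p) = (9 - √(-185)) + 0 = (9 - I*√185) + 0 = 9 - I*√185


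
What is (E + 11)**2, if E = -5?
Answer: 36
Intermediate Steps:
(E + 11)**2 = (-5 + 11)**2 = 6**2 = 36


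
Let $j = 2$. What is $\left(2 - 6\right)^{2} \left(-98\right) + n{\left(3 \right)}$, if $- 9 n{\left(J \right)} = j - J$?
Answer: $- \frac{14111}{9} \approx -1567.9$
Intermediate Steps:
$n{\left(J \right)} = - \frac{2}{9} + \frac{J}{9}$ ($n{\left(J \right)} = - \frac{2 - J}{9} = - \frac{2}{9} + \frac{J}{9}$)
$\left(2 - 6\right)^{2} \left(-98\right) + n{\left(3 \right)} = \left(2 - 6\right)^{2} \left(-98\right) + \left(- \frac{2}{9} + \frac{1}{9} \cdot 3\right) = \left(-4\right)^{2} \left(-98\right) + \left(- \frac{2}{9} + \frac{1}{3}\right) = 16 \left(-98\right) + \frac{1}{9} = -1568 + \frac{1}{9} = - \frac{14111}{9}$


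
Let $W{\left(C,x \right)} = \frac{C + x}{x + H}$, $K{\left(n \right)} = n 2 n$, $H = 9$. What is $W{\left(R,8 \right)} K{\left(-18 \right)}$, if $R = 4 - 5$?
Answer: $\frac{4536}{17} \approx 266.82$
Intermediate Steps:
$K{\left(n \right)} = 2 n^{2}$ ($K{\left(n \right)} = 2 n n = 2 n^{2}$)
$R = -1$ ($R = 4 - 5 = -1$)
$W{\left(C,x \right)} = \frac{C + x}{9 + x}$ ($W{\left(C,x \right)} = \frac{C + x}{x + 9} = \frac{C + x}{9 + x}$)
$W{\left(R,8 \right)} K{\left(-18 \right)} = \frac{-1 + 8}{9 + 8} \cdot 2 \left(-18\right)^{2} = \frac{1}{17} \cdot 7 \cdot 2 \cdot 324 = \frac{1}{17} \cdot 7 \cdot 648 = \frac{7}{17} \cdot 648 = \frac{4536}{17}$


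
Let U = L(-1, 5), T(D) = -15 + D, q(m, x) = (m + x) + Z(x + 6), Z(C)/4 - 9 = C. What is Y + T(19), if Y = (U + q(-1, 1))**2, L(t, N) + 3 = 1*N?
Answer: 4360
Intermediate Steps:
Z(C) = 36 + 4*C
L(t, N) = -3 + N (L(t, N) = -3 + 1*N = -3 + N)
q(m, x) = 60 + m + 5*x (q(m, x) = (m + x) + (36 + 4*(x + 6)) = (m + x) + (36 + 4*(6 + x)) = (m + x) + (36 + (24 + 4*x)) = (m + x) + (60 + 4*x) = 60 + m + 5*x)
U = 2 (U = -3 + 5 = 2)
Y = 4356 (Y = (2 + (60 - 1 + 5*1))**2 = (2 + (60 - 1 + 5))**2 = (2 + 64)**2 = 66**2 = 4356)
Y + T(19) = 4356 + (-15 + 19) = 4356 + 4 = 4360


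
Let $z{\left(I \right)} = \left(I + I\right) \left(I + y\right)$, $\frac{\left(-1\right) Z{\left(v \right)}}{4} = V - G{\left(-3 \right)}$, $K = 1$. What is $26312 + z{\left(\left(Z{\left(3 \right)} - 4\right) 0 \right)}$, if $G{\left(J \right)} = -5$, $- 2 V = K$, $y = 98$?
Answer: $26312$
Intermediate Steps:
$V = - \frac{1}{2}$ ($V = \left(- \frac{1}{2}\right) 1 = - \frac{1}{2} \approx -0.5$)
$Z{\left(v \right)} = -18$ ($Z{\left(v \right)} = - 4 \left(- \frac{1}{2} - -5\right) = - 4 \left(- \frac{1}{2} + 5\right) = \left(-4\right) \frac{9}{2} = -18$)
$z{\left(I \right)} = 2 I \left(98 + I\right)$ ($z{\left(I \right)} = \left(I + I\right) \left(I + 98\right) = 2 I \left(98 + I\right)$)
$26312 + z{\left(\left(Z{\left(3 \right)} - 4\right) 0 \right)} = 26312 + 2 \left(-18 - 4\right) 0 \left(98 + \left(-18 - 4\right) 0\right) = 26312 + 2 \left(\left(-22\right) 0\right) \left(98 - 0\right) = 26312 + 2 \cdot 0 \left(98 + 0\right) = 26312 + 2 \cdot 0 \cdot 98 = 26312 + 0 = 26312$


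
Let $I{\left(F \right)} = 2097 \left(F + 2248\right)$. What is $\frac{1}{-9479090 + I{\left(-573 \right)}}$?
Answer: $- \frac{1}{5966615} \approx -1.676 \cdot 10^{-7}$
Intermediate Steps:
$I{\left(F \right)} = 4714056 + 2097 F$ ($I{\left(F \right)} = 2097 \left(2248 + F\right) = 4714056 + 2097 F$)
$\frac{1}{-9479090 + I{\left(-573 \right)}} = \frac{1}{-9479090 + \left(4714056 + 2097 \left(-573\right)\right)} = \frac{1}{-9479090 + \left(4714056 - 1201581\right)} = \frac{1}{-9479090 + 3512475} = \frac{1}{-5966615} = - \frac{1}{5966615}$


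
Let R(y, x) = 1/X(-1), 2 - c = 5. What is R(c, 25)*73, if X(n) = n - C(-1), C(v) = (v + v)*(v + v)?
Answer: -73/5 ≈ -14.600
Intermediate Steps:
c = -3 (c = 2 - 1*5 = 2 - 5 = -3)
C(v) = 4*v**2 (C(v) = (2*v)*(2*v) = 4*v**2)
X(n) = -4 + n (X(n) = n - 4*(-1)**2 = n - 4 = -4 + n)
R(y, x) = -1/5 (R(y, x) = 1/(-4 - 1) = 1/(-5) = 1*(-1/5) = -1/5)
R(c, 25)*73 = -1/5*73 = -73/5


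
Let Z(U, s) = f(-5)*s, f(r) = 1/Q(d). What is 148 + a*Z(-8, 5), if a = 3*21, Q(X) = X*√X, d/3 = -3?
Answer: 148 + 35*I/3 ≈ 148.0 + 11.667*I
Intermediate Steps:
d = -9 (d = 3*(-3) = -9)
Q(X) = X^(3/2)
f(r) = I/27 (f(r) = 1/((-9)^(3/2)) = 1/(-27*I) = I/27)
Z(U, s) = I*s/27 (Z(U, s) = (I/27)*s = I*s/27)
a = 63
148 + a*Z(-8, 5) = 148 + 63*((1/27)*I*5) = 148 + 63*(5*I/27) = 148 + 35*I/3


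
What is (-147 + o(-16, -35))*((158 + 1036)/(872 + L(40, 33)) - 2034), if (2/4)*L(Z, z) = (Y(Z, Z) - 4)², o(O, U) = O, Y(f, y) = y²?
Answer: 844653542073/2547652 ≈ 3.3154e+5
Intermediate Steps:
L(Z, z) = 2*(-4 + Z²)² (L(Z, z) = 2*(Z² - 4)² = 2*(-4 + Z²)²)
(-147 + o(-16, -35))*((158 + 1036)/(872 + L(40, 33)) - 2034) = (-147 - 16)*((158 + 1036)/(872 + 2*(-4 + 40²)²) - 2034) = -163*(1194/(872 + 2*(-4 + 1600)²) - 2034) = -163*(1194/(872 + 2*1596²) - 2034) = -163*(1194/(872 + 2*2547216) - 2034) = -163*(1194/(872 + 5094432) - 2034) = -163*(1194/5095304 - 2034) = -163*(1194*(1/5095304) - 2034) = -163*(597/2547652 - 2034) = -163*(-5181923571/2547652) = 844653542073/2547652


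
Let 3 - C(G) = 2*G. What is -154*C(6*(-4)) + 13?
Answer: -7841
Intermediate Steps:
C(G) = 3 - 2*G
-154*C(6*(-4)) + 13 = -154*(3 - 12*(-4)) + 13 = -154*(3 - 2*(-24)) + 13 = -154*(3 + 48) + 13 = -154*51 + 13 = -7854 + 13 = -7841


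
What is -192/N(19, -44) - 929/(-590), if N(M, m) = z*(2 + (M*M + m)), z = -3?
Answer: 334111/188210 ≈ 1.7752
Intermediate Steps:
N(M, m) = -6 - 3*m - 3*M² (N(M, m) = -3*(2 + (M*M + m)) = -3*(2 + (M² + m)) = -3*(2 + (m + M²)) = -3*(2 + m + M²) = -6 - 3*m - 3*M²)
-192/N(19, -44) - 929/(-590) = -192/(-6 - 3*(-44) - 3*19²) - 929/(-590) = -192/(-6 + 132 - 3*361) - 929*(-1/590) = -192/(-6 + 132 - 1083) + 929/590 = -192/(-957) + 929/590 = -192*(-1/957) + 929/590 = 64/319 + 929/590 = 334111/188210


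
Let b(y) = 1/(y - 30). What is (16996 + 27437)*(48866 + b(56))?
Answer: 56452881861/26 ≈ 2.1713e+9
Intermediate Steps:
b(y) = 1/(-30 + y)
(16996 + 27437)*(48866 + b(56)) = (16996 + 27437)*(48866 + 1/(-30 + 56)) = 44433*(48866 + 1/26) = 44433*(1270517/26) = 56452881861/26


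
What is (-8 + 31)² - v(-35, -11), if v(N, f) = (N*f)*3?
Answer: -626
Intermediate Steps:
v(N, f) = 3*N*f
(-8 + 31)² - v(-35, -11) = (-8 + 31)² - 3*(-35)*(-11) = 23² - 1*1155 = 529 - 1155 = -626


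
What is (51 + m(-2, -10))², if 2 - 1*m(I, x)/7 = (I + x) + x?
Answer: 47961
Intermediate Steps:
m(I, x) = 14 - 14*x - 7*I (m(I, x) = 14 - 7*((I + x) + x) = 14 - 7*(I + 2*x) = 14 + (-14*x - 7*I) = 14 - 14*x - 7*I)
(51 + m(-2, -10))² = (51 + (14 - 14*(-10) - 7*(-2)))² = (51 + (14 + 140 + 14))² = (51 + 168)² = 219² = 47961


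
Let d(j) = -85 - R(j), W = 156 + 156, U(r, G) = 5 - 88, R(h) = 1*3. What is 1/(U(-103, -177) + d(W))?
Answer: -1/171 ≈ -0.0058480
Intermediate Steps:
R(h) = 3
U(r, G) = -83
W = 312
d(j) = -88 (d(j) = -85 - 1*3 = -85 - 3 = -88)
1/(U(-103, -177) + d(W)) = 1/(-83 - 88) = 1/(-171) = -1/171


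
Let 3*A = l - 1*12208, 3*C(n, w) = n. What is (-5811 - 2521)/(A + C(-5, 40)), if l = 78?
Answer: 8332/4045 ≈ 2.0598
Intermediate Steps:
C(n, w) = n/3
A = -12130/3 (A = (78 - 1*12208)/3 = (78 - 12208)/3 = (⅓)*(-12130) = -12130/3 ≈ -4043.3)
(-5811 - 2521)/(A + C(-5, 40)) = (-5811 - 2521)/(-12130/3 + (⅓)*(-5)) = -8332/(-12130/3 - 5/3) = -8332/(-4045) = -8332*(-1/4045) = 8332/4045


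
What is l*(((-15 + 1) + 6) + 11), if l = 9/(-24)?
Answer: -9/8 ≈ -1.1250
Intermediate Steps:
l = -3/8 (l = 9*(-1/24) = -3/8 ≈ -0.37500)
l*(((-15 + 1) + 6) + 11) = -3*(((-15 + 1) + 6) + 11)/8 = -3*((-14 + 6) + 11)/8 = -3*(-8 + 11)/8 = -3/8*3 = -9/8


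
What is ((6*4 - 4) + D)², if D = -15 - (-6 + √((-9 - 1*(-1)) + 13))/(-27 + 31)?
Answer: (26 - √5)²/16 ≈ 35.295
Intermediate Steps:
D = -27/2 - √5/4 (D = -15 - (-6 + √((-9 + 1) + 13))/4 = -15 - (-6 + √(-8 + 13))/4 = -15 - (-6 + √5)/4 = -15 - (-3/2 + √5/4) = -15 + (3/2 - √5/4) = -27/2 - √5/4 ≈ -14.059)
((6*4 - 4) + D)² = ((6*4 - 4) + (-27/2 - √5/4))² = ((24 - 4) + (-27/2 - √5/4))² = (20 + (-27/2 - √5/4))² = (13/2 - √5/4)²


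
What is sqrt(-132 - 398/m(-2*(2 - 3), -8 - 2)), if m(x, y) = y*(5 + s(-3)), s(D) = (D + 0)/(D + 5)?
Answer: I*sqrt(147770)/35 ≈ 10.983*I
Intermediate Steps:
s(D) = D/(5 + D)
m(x, y) = 7*y/2 (m(x, y) = y*(5 - 3/(5 - 3)) = y*(5 - 3/2) = y*(7/2) = 7*y/2)
sqrt(-132 - 398/m(-2*(2 - 3), -8 - 2)) = sqrt(-132 - 398*2/(7*(-8 - 2))) = sqrt(-132 - 398/((7/2)*(-10))) = sqrt(-132 - 398/(-35)) = sqrt(-132 - 398*(-1/35)) = sqrt(-132 + 398/35) = sqrt(-4222/35) = I*sqrt(147770)/35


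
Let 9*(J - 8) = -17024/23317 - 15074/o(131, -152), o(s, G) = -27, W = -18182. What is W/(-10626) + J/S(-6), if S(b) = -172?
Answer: 160807099049/123281502498 ≈ 1.3044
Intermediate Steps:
J = 56621294/809433 (J = 8 + (-17024/23317 - 15074/(-27))/9 = 8 + (-17024*1/23317 - 15074*(-1/27))/9 = 8 + (-2432/3331 + 15074/27)/9 = 8 + (1/9)*(50145830/89937) = 8 + 50145830/809433 = 56621294/809433 ≈ 69.952)
W/(-10626) + J/S(-6) = -18182/(-10626) + (56621294/809433)/(-172) = -18182*(-1/10626) + (56621294/809433)*(-1/172) = 9091/5313 - 28310647/69611238 = 160807099049/123281502498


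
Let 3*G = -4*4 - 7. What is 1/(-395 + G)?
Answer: -3/1208 ≈ -0.0024834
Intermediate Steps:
G = -23/3 (G = (-4*4 - 7)/3 = (-16 - 7)/3 = (1/3)*(-23) = -23/3 ≈ -7.6667)
1/(-395 + G) = 1/(-395 - 23/3) = 1/(-1208/3) = -3/1208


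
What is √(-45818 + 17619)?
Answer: I*√28199 ≈ 167.93*I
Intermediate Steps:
√(-45818 + 17619) = √(-28199) = I*√28199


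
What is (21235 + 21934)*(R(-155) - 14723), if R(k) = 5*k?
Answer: -669033162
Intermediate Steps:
(21235 + 21934)*(R(-155) - 14723) = (21235 + 21934)*(5*(-155) - 14723) = 43169*(-775 - 14723) = 43169*(-15498) = -669033162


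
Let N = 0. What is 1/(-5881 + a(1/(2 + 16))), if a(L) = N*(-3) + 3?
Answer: -1/5878 ≈ -0.00017013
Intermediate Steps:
a(L) = 3 (a(L) = 0*(-3) + 3 = 0 + 3 = 3)
1/(-5881 + a(1/(2 + 16))) = 1/(-5881 + 3) = 1/(-5878) = -1/5878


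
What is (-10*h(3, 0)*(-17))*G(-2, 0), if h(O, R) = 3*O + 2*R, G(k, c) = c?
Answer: 0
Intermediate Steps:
h(O, R) = 2*R + 3*O
(-10*h(3, 0)*(-17))*G(-2, 0) = (-10*(2*0 + 3*3)*(-17))*0 = (-10*(0 + 9)*(-17))*0 = (-10*9*(-17))*0 = -90*(-17)*0 = 1530*0 = 0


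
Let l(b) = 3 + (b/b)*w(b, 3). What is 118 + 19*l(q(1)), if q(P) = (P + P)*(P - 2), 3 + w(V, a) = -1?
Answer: 99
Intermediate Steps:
w(V, a) = -4 (w(V, a) = -3 - 1 = -4)
q(P) = 2*P*(-2 + P) (q(P) = (2*P)*(-2 + P) = 2*P*(-2 + P))
l(b) = -1 (l(b) = 3 + (b/b)*(-4) = 3 + 1*(-4) = 3 - 4 = -1)
118 + 19*l(q(1)) = 118 + 19*(-1) = 118 - 19 = 99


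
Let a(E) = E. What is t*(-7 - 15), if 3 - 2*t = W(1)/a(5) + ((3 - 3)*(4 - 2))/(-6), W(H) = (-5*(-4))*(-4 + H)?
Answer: -165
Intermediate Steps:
W(H) = -80 + 20*H (W(H) = 20*(-4 + H) = -80 + 20*H)
t = 15/2 (t = 3/2 - ((-80 + 20*1)/5 + ((3 - 3)*(4 - 2))/(-6))/2 = 3/2 - ((-80 + 20)*(1/5) + (0*2)*(-1/6))/2 = 3/2 - (-60*1/5 + 0*(-1/6))/2 = 3/2 - (-12 + 0)/2 = 3/2 - 1/2*(-12) = 3/2 + 6 = 15/2 ≈ 7.5000)
t*(-7 - 15) = 15*(-7 - 15)/2 = (15/2)*(-22) = -165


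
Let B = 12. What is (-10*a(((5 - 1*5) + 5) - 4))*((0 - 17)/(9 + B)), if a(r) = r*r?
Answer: 170/21 ≈ 8.0952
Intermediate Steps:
a(r) = r²
(-10*a(((5 - 1*5) + 5) - 4))*((0 - 17)/(9 + B)) = (-10*(((5 - 1*5) + 5) - 4)²)*((0 - 17)/(9 + 12)) = (-10*(((5 - 5) + 5) - 4)²)*(-17/21) = (-10*((0 + 5) - 4)²)*(-17*1/21) = -10*(5 - 4)²*(-17/21) = -10*1²*(-17/21) = -10*1*(-17/21) = -10*(-17/21) = 170/21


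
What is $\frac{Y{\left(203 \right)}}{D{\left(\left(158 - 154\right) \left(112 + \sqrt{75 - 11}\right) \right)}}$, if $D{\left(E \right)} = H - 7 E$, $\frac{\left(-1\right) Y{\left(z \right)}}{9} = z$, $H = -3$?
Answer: $\frac{609}{1121} \approx 0.54327$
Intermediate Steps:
$Y{\left(z \right)} = - 9 z$
$D{\left(E \right)} = -3 - 7 E$
$\frac{Y{\left(203 \right)}}{D{\left(\left(158 - 154\right) \left(112 + \sqrt{75 - 11}\right) \right)}} = \frac{\left(-9\right) 203}{-3 - 7 \left(158 - 154\right) \left(112 + \sqrt{75 - 11}\right)} = - \frac{1827}{-3 - 7 \cdot 4 \left(112 + \sqrt{64}\right)} = - \frac{1827}{-3 - 7 \cdot 4 \left(112 + 8\right)} = - \frac{1827}{-3 - 7 \cdot 4 \cdot 120} = - \frac{1827}{-3 - 3360} = - \frac{1827}{-3363} = \left(-1827\right) \left(- \frac{1}{3363}\right) = \frac{609}{1121}$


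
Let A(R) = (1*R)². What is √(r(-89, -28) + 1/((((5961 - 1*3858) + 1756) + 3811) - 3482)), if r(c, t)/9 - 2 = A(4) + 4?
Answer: 5*√34727943/2094 ≈ 14.071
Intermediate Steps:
A(R) = R²
r(c, t) = 198 (r(c, t) = 18 + 9*(4² + 4) = 18 + 9*(16 + 4) = 18 + 9*20 = 18 + 180 = 198)
√(r(-89, -28) + 1/((((5961 - 1*3858) + 1756) + 3811) - 3482)) = √(198 + 1/((((5961 - 1*3858) + 1756) + 3811) - 3482)) = √(198 + 1/((((5961 - 3858) + 1756) + 3811) - 3482)) = √(198 + 1/(((2103 + 1756) + 3811) - 3482)) = √(198 + 1/((3859 + 3811) - 3482)) = √(198 + 1/(7670 - 3482)) = √(198 + 1/4188) = √(829225/4188) = 5*√34727943/2094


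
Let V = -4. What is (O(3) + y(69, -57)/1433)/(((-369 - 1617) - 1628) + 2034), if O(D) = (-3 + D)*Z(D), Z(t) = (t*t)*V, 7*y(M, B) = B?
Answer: 57/15848980 ≈ 3.5964e-6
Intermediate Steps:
y(M, B) = B/7
Z(t) = -4*t² (Z(t) = (t*t)*(-4) = t²*(-4) = -4*t²)
O(D) = -4*D²*(-3 + D) (O(D) = (-3 + D)*(-4*D²) = -4*D²*(-3 + D))
(O(3) + y(69, -57)/1433)/(((-369 - 1617) - 1628) + 2034) = (4*3²*(3 - 1*3) + ((⅐)*(-57))/1433)/(((-369 - 1617) - 1628) + 2034) = (4*9*(3 - 3) - 57/7*1/1433)/((-1986 - 1628) + 2034) = (4*9*0 - 57/10031)/(-3614 + 2034) = (0 - 57/10031)/(-1580) = -57/10031*(-1/1580) = 57/15848980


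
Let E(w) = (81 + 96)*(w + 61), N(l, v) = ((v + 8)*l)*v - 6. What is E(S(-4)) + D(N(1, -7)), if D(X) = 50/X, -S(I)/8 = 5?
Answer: 48271/13 ≈ 3713.2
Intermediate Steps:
S(I) = -40 (S(I) = -8*5 = -40)
N(l, v) = -6 + l*v*(8 + v) (N(l, v) = ((8 + v)*l)*v - 6 = (l*(8 + v))*v - 6 = l*v*(8 + v) - 6 = -6 + l*v*(8 + v))
E(w) = 10797 + 177*w (E(w) = 177*(61 + w) = 10797 + 177*w)
E(S(-4)) + D(N(1, -7)) = (10797 + 177*(-40)) + 50/(-6 + 1*(-7)² + 8*1*(-7)) = (10797 - 7080) + 50/(-6 + 1*49 - 56) = 3717 + 50/(-6 + 49 - 56) = 3717 + 50/(-13) = 3717 + 50*(-1/13) = 3717 - 50/13 = 48271/13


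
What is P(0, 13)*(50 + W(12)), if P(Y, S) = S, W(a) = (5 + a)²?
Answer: 4407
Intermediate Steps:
P(0, 13)*(50 + W(12)) = 13*(50 + (5 + 12)²) = 13*(50 + 17²) = 13*(50 + 289) = 13*339 = 4407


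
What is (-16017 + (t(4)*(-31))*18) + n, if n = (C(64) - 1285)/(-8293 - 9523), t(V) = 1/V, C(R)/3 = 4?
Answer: -287842931/17816 ≈ -16156.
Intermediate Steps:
C(R) = 12 (C(R) = 3*4 = 12)
n = 1273/17816 (n = (12 - 1285)/(-8293 - 9523) = -1273/(-17816) = -1273*(-1/17816) = 1273/17816 ≈ 0.071453)
(-16017 + (t(4)*(-31))*18) + n = (-16017 + (-31/4)*18) + 1273/17816 = (-16017 + ((1/4)*(-31))*18) + 1273/17816 = (-16017 - 31/4*18) + 1273/17816 = (-16017 - 279/2) + 1273/17816 = -32313/2 + 1273/17816 = -287842931/17816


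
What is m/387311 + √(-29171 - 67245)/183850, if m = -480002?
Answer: -480002/387311 + 2*I*√6026/91925 ≈ -1.2393 + 0.0016889*I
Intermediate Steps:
m/387311 + √(-29171 - 67245)/183850 = -480002/387311 + √(-29171 - 67245)/183850 = -480002*1/387311 + √(-96416)*(1/183850) = -480002/387311 + (4*I*√6026)*(1/183850) = -480002/387311 + 2*I*√6026/91925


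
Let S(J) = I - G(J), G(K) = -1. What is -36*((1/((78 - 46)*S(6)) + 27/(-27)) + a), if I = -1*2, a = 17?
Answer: -4599/8 ≈ -574.88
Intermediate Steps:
I = -2
S(J) = -1 (S(J) = -2 - 1*(-1) = -2 + 1 = -1)
-36*((1/((78 - 46)*S(6)) + 27/(-27)) + a) = -36*((1/((78 - 46)*(-1)) + 27/(-27)) + 17) = -36*((-1/32 + 27*(-1/27)) + 17) = -36*(((1/32)*(-1) - 1) + 17) = -36*((-1/32 - 1) + 17) = -36*(-33/32 + 17) = -36*511/32 = -4599/8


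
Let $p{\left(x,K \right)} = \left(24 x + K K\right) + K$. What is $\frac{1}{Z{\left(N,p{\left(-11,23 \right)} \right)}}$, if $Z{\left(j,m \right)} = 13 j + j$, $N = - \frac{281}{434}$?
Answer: $- \frac{31}{281} \approx -0.11032$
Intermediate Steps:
$N = - \frac{281}{434}$ ($N = \left(-281\right) \frac{1}{434} = - \frac{281}{434} \approx -0.64747$)
$p{\left(x,K \right)} = K + K^{2} + 24 x$ ($p{\left(x,K \right)} = \left(24 x + K^{2}\right) + K = \left(K^{2} + 24 x\right) + K = K + K^{2} + 24 x$)
$Z{\left(j,m \right)} = 14 j$
$\frac{1}{Z{\left(N,p{\left(-11,23 \right)} \right)}} = \frac{1}{14 \left(- \frac{281}{434}\right)} = \frac{1}{- \frac{281}{31}} = - \frac{31}{281}$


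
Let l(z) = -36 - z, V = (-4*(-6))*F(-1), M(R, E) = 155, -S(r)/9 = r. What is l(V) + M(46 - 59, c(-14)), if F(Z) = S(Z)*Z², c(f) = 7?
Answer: -97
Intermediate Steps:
S(r) = -9*r
F(Z) = -9*Z³ (F(Z) = (-9*Z)*Z² = -9*Z³)
V = 216 (V = (-4*(-6))*(-9*(-1)³) = 24*(-9*(-1)) = 24*9 = 216)
l(V) + M(46 - 59, c(-14)) = (-36 - 1*216) + 155 = (-36 - 216) + 155 = -252 + 155 = -97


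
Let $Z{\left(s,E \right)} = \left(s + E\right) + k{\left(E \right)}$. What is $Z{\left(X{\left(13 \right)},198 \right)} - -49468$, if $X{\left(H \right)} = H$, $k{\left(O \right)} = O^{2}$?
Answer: $88883$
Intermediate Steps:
$Z{\left(s,E \right)} = E + s + E^{2}$ ($Z{\left(s,E \right)} = \left(s + E\right) + E^{2} = \left(E + s\right) + E^{2} = E + s + E^{2}$)
$Z{\left(X{\left(13 \right)},198 \right)} - -49468 = \left(198 + 13 + 198^{2}\right) - -49468 = \left(198 + 13 + 39204\right) + 49468 = 39415 + 49468 = 88883$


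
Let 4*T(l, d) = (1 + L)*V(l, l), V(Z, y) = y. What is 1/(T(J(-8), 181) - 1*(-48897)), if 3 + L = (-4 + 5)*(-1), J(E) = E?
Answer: 1/48903 ≈ 2.0449e-5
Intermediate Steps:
L = -4 (L = -3 + (-4 + 5)*(-1) = -3 + 1*(-1) = -3 - 1 = -4)
T(l, d) = -3*l/4 (T(l, d) = ((1 - 4)*l)/4 = (-3*l)/4 = -3*l/4)
1/(T(J(-8), 181) - 1*(-48897)) = 1/(-¾*(-8) - 1*(-48897)) = 1/(6 + 48897) = 1/48903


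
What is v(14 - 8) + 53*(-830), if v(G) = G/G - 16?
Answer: -44005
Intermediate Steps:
v(G) = -15 (v(G) = 1 - 16 = -15)
v(14 - 8) + 53*(-830) = -15 + 53*(-830) = -15 - 43990 = -44005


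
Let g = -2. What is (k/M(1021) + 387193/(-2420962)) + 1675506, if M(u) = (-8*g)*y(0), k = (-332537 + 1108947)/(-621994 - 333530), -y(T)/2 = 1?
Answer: 31007411437882811773/18506298352704 ≈ 1.6755e+6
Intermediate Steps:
y(T) = -2 (y(T) = -2*1 = -2)
k = -388205/477762 (k = 776410/(-955524) = 776410*(-1/955524) = -388205/477762 ≈ -0.81255)
M(u) = -32 (M(u) = -8*(-2)*(-2) = 16*(-2) = -32)
(k/M(1021) + 387193/(-2420962)) + 1675506 = (-388205/477762/(-32) + 387193/(-2420962)) + 1675506 = (-388205/477762*(-1/32) + 387193*(-1/2420962)) + 1675506 = (388205/15288384 - 387193/2420962) + 1675506 = -2489862856451/18506298352704 + 1675506 = 31007411437882811773/18506298352704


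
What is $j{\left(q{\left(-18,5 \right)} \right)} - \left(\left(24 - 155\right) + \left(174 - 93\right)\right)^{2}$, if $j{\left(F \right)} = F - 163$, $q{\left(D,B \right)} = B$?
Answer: $-2658$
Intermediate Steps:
$j{\left(F \right)} = -163 + F$
$j{\left(q{\left(-18,5 \right)} \right)} - \left(\left(24 - 155\right) + \left(174 - 93\right)\right)^{2} = \left(-163 + 5\right) - \left(\left(24 - 155\right) + \left(174 - 93\right)\right)^{2} = -158 - \left(\left(24 - 155\right) + \left(174 - 93\right)\right)^{2} = -158 - \left(-131 + 81\right)^{2} = -158 - \left(-50\right)^{2} = -158 - 2500 = -2658$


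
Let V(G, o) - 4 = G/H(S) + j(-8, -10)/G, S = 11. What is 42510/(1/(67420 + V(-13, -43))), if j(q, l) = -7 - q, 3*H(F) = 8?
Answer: 11463934935/4 ≈ 2.8660e+9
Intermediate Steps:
H(F) = 8/3 (H(F) = (⅓)*8 = 8/3)
V(G, o) = 4 + 1/G + 3*G/8 (V(G, o) = 4 + (G/(8/3) + (-7 - 1*(-8))/G) = 4 + (G*(3/8) + (-7 + 8)/G) = 4 + (3*G/8 + 1/G) = 4 + (1/G + 3*G/8) = 4 + 1/G + 3*G/8)
42510/(1/(67420 + V(-13, -43))) = 42510/(1/(67420 + (4 + 1/(-13) + (3/8)*(-13)))) = 42510/(1/(67420 + (4 - 1/13 - 39/8))) = 42510/(1/(67420 - 99/104)) = 42510/(1/(7011581/104)) = 42510/(104/7011581) = 42510*(7011581/104) = 11463934935/4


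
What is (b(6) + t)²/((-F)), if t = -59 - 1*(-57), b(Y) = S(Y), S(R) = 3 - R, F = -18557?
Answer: 25/18557 ≈ 0.0013472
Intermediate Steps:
b(Y) = 3 - Y
t = -2 (t = -59 + 57 = -2)
(b(6) + t)²/((-F)) = ((3 - 1*6) - 2)²/((-1*(-18557))) = ((3 - 6) - 2)²/18557 = (-3 - 2)²*(1/18557) = (-5)²*(1/18557) = 25*(1/18557) = 25/18557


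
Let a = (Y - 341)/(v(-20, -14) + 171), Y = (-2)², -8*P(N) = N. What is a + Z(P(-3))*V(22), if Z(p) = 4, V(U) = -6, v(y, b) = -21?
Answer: -3937/150 ≈ -26.247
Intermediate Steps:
P(N) = -N/8
Y = 4
a = -337/150 (a = (4 - 341)/(-21 + 171) = -337/150 ≈ -2.2467)
a + Z(P(-3))*V(22) = -337/150 + 4*(-6) = -337/150 - 24 = -3937/150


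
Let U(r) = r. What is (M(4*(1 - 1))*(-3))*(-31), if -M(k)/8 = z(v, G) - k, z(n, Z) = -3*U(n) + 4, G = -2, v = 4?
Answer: 5952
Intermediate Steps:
z(n, Z) = 4 - 3*n (z(n, Z) = -3*n + 4 = 4 - 3*n)
M(k) = 64 + 8*k (M(k) = -8*((4 - 3*4) - k) = -8*((4 - 12) - k) = -8*(-8 - k) = 64 + 8*k)
(M(4*(1 - 1))*(-3))*(-31) = ((64 + 8*(4*(1 - 1)))*(-3))*(-31) = ((64 + 8*(4*0))*(-3))*(-31) = ((64 + 8*0)*(-3))*(-31) = ((64 + 0)*(-3))*(-31) = (64*(-3))*(-31) = -192*(-31) = 5952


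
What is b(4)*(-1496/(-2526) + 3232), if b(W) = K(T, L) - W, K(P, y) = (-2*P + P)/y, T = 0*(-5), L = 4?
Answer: -16331056/1263 ≈ -12930.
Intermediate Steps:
T = 0
K(P, y) = -P/y (K(P, y) = (-P)/y = -P/y)
b(W) = -W (b(W) = -1*0/4 - W = -1*0*¼ - W = 0 - W = -W)
b(4)*(-1496/(-2526) + 3232) = (-1*4)*(-1496/(-2526) + 3232) = -4*(-1496*(-1/2526) + 3232) = -4*(748/1263 + 3232) = -4*4082764/1263 = -16331056/1263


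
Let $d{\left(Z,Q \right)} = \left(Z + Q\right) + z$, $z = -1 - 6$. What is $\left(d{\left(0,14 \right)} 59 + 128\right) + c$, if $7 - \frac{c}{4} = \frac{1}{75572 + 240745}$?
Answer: $\frac{179984369}{316317} \approx 569.0$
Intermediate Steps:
$z = -7$
$d{\left(Z,Q \right)} = -7 + Q + Z$ ($d{\left(Z,Q \right)} = \left(Z + Q\right) - 7 = \left(Q + Z\right) - 7 = -7 + Q + Z$)
$c = \frac{8856872}{316317}$ ($c = 28 - \frac{4}{75572 + 240745} = 28 - \frac{4}{316317} = \frac{8856872}{316317} \approx 28.0$)
$\left(d{\left(0,14 \right)} 59 + 128\right) + c = \left(\left(-7 + 14 + 0\right) 59 + 128\right) + \frac{8856872}{316317} = \left(7 \cdot 59 + 128\right) + \frac{8856872}{316317} = \left(413 + 128\right) + \frac{8856872}{316317} = 541 + \frac{8856872}{316317} = \frac{179984369}{316317}$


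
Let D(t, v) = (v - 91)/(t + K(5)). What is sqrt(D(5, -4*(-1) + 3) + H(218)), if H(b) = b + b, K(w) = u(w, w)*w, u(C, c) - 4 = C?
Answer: sqrt(10858)/5 ≈ 20.840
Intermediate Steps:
u(C, c) = 4 + C
K(w) = w*(4 + w) (K(w) = (4 + w)*w = w*(4 + w))
D(t, v) = (-91 + v)/(45 + t) (D(t, v) = (v - 91)/(t + 5*(4 + 5)) = (-91 + v)/(t + 5*9) = (-91 + v)/(t + 45) = (-91 + v)/(45 + t))
H(b) = 2*b
sqrt(D(5, -4*(-1) + 3) + H(218)) = sqrt((-91 + (-4*(-1) + 3))/(45 + 5) + 2*218) = sqrt((-91 + (4 + 3))/50 + 436) = sqrt((-91 + 7)/50 + 436) = sqrt((1/50)*(-84) + 436) = sqrt(-42/25 + 436) = sqrt(10858/25) = sqrt(10858)/5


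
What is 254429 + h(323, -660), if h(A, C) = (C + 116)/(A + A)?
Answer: 4834135/19 ≈ 2.5443e+5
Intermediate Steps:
h(A, C) = (116 + C)/(2*A) (h(A, C) = (116 + C)/((2*A)) = (116 + C)*(1/(2*A)) = (116 + C)/(2*A))
254429 + h(323, -660) = 254429 + (½)*(116 - 660)/323 = 254429 + (½)*(1/323)*(-544) = 254429 - 16/19 = 4834135/19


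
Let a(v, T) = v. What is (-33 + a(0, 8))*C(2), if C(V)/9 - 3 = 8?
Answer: -3267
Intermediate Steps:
C(V) = 99 (C(V) = 27 + 9*8 = 27 + 72 = 99)
(-33 + a(0, 8))*C(2) = (-33 + 0)*99 = -33*99 = -3267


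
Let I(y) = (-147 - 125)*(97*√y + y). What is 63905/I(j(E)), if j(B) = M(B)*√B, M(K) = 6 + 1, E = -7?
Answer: -63905/(1904*I*√7 + 26384*(-1)^(¼)*7^(¾)) ≈ -0.37379 + 0.39724*I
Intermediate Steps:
M(K) = 7
j(B) = 7*√B
I(y) = -26384*√y - 272*y (I(y) = -272*(y + 97*√y) = -26384*√y - 272*y)
63905/I(j(E)) = 63905/(-26384*(-7)^(¼)*√7 - 1904*√(-7)) = 63905/(-26384*√7*(7^(¼)*√I) - 1904*I*√7) = 63905/(-26384*7^(¾)*√I - 1904*I*√7)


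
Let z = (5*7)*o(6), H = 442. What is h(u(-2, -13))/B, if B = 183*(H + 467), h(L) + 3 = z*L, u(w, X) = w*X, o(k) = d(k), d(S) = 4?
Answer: 3637/166347 ≈ 0.021864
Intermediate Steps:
o(k) = 4
u(w, X) = X*w
z = 140 (z = (5*7)*4 = 35*4 = 140)
h(L) = -3 + 140*L
B = 166347 (B = 183*(442 + 467) = 183*909 = 166347)
h(u(-2, -13))/B = (-3 + 140*(-13*(-2)))/166347 = (-3 + 140*26)*(1/166347) = (-3 + 3640)*(1/166347) = 3637*(1/166347) = 3637/166347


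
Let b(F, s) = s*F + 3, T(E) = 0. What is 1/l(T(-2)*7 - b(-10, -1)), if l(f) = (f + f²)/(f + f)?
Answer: -⅙ ≈ -0.16667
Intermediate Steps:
b(F, s) = 3 + F*s (b(F, s) = F*s + 3 = 3 + F*s)
l(f) = (f + f²)/(2*f) (l(f) = (f + f²)/((2*f)) = (f + f²)*(1/(2*f)) = (f + f²)/(2*f))
1/l(T(-2)*7 - b(-10, -1)) = 1/(½ + (0*7 - (3 - 10*(-1)))/2) = 1/(½ + (0 - (3 + 10))/2) = 1/(½ + (0 - 1*13)/2) = 1/(½ + (0 - 13)/2) = 1/(½ + (½)*(-13)) = 1/(½ - 13/2) = 1/(-6) = -⅙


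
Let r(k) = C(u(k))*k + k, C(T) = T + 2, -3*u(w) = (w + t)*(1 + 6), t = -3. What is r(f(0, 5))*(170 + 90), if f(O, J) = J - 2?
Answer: 2340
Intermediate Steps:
u(w) = 7 - 7*w/3 (u(w) = -(w - 3)*(1 + 6)/3 = -(-3 + w)*7/3 = -(-21 + 7*w)/3 = 7 - 7*w/3)
f(O, J) = -2 + J
C(T) = 2 + T
r(k) = k + k*(9 - 7*k/3) (r(k) = (2 + (7 - 7*k/3))*k + k = (9 - 7*k/3)*k + k = k*(9 - 7*k/3) + k = k + k*(9 - 7*k/3))
r(f(0, 5))*(170 + 90) = ((-2 + 5)*(30 - 7*(-2 + 5))/3)*(170 + 90) = ((⅓)*3*(30 - 7*3))*260 = ((⅓)*3*(30 - 21))*260 = ((⅓)*3*9)*260 = 9*260 = 2340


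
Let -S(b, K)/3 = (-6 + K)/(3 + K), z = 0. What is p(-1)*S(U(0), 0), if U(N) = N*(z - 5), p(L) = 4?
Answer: 24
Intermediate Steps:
U(N) = -5*N (U(N) = N*(0 - 5) = N*(-5) = -5*N)
S(b, K) = -3*(-6 + K)/(3 + K)
p(-1)*S(U(0), 0) = 4*(3*(6 - 1*0)/(3 + 0)) = 4*(3*(6 + 0)/3) = 4*(3*(⅓)*6) = 4*6 = 24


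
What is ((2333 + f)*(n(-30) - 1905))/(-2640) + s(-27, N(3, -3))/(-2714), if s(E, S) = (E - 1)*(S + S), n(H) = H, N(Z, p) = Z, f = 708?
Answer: 532350957/238832 ≈ 2229.0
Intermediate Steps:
s(E, S) = 2*S*(-1 + E) (s(E, S) = (-1 + E)*(2*S) = 2*S*(-1 + E))
((2333 + f)*(n(-30) - 1905))/(-2640) + s(-27, N(3, -3))/(-2714) = ((2333 + 708)*(-30 - 1905))/(-2640) + (2*3*(-1 - 27))/(-2714) = (3041*(-1935))*(-1/2640) + (2*3*(-28))*(-1/2714) = -5884335*(-1/2640) - 168*(-1/2714) = 392289/176 + 84/1357 = 532350957/238832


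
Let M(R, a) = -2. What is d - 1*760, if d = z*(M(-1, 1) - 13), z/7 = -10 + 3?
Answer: -25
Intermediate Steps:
z = -49 (z = 7*(-10 + 3) = 7*(-7) = -49)
d = 735 (d = -49*(-2 - 13) = -49*(-15) = 735)
d - 1*760 = 735 - 1*760 = 735 - 760 = -25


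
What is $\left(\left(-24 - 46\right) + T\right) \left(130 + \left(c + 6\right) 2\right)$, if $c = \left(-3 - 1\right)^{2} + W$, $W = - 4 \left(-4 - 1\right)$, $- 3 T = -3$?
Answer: $-14766$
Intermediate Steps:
$T = 1$ ($T = \left(- \frac{1}{3}\right) \left(-3\right) = 1$)
$W = 20$ ($W = \left(-4\right) \left(-5\right) = 20$)
$c = 36$ ($c = \left(-3 - 1\right)^{2} + 20 = \left(-4\right)^{2} + 20 = 16 + 20 = 36$)
$\left(\left(-24 - 46\right) + T\right) \left(130 + \left(c + 6\right) 2\right) = \left(\left(-24 - 46\right) + 1\right) \left(130 + \left(36 + 6\right) 2\right) = \left(-70 + 1\right) \left(130 + 42 \cdot 2\right) = - 69 \left(130 + 84\right) = \left(-69\right) 214 = -14766$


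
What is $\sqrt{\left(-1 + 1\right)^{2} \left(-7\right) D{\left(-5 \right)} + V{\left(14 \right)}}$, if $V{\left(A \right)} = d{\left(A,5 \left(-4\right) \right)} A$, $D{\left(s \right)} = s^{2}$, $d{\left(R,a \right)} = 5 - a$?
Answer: $5 \sqrt{14} \approx 18.708$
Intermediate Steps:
$V{\left(A \right)} = 25 A$ ($V{\left(A \right)} = \left(5 - 5 \left(-4\right)\right) A = \left(5 - -20\right) A = \left(5 + 20\right) A = 25 A$)
$\sqrt{\left(-1 + 1\right)^{2} \left(-7\right) D{\left(-5 \right)} + V{\left(14 \right)}} = \sqrt{\left(-1 + 1\right)^{2} \left(-7\right) \left(-5\right)^{2} + 25 \cdot 14} = \sqrt{0^{2} \left(-7\right) 25 + 350} = \sqrt{0 \left(-7\right) 25 + 350} = \sqrt{0 \cdot 25 + 350} = \sqrt{0 + 350} = \sqrt{350} = 5 \sqrt{14}$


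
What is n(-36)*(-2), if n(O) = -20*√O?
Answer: 240*I ≈ 240.0*I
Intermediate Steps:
n(-36)*(-2) = -120*I*(-2) = 240*I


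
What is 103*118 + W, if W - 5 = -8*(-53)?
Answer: 12583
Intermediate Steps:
W = 429 (W = 5 - 8*(-53) = 5 + 424 = 429)
103*118 + W = 103*118 + 429 = 12154 + 429 = 12583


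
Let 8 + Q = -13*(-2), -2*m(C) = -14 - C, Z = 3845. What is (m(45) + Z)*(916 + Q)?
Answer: 3618783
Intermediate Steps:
m(C) = 7 + C/2 (m(C) = -(-14 - C)/2 = 7 + C/2)
Q = 18 (Q = -8 - 13*(-2) = -8 + 26 = 18)
(m(45) + Z)*(916 + Q) = ((7 + (½)*45) + 3845)*(916 + 18) = ((7 + 45/2) + 3845)*934 = (59/2 + 3845)*934 = (7749/2)*934 = 3618783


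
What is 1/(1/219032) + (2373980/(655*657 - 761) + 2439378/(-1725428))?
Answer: 40587337321652993/185299751918 ≈ 2.1904e+5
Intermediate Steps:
1/(1/219032) + (2373980/(655*657 - 761) + 2439378/(-1725428)) = 1/(1/219032) + (2373980/(430335 - 761) + 2439378*(-1/1725428)) = 219032 + (2373980/429574 - 1219689/862714) = 219032 + (2373980*(1/429574) - 1219689/862714) = 219032 + (1186990/214787 - 1219689/862714) = 219032 + 762059549617/185299751918 = 40587337321652993/185299751918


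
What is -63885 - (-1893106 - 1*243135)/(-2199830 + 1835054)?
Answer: -23305851001/364776 ≈ -63891.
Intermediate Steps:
-63885 - (-1893106 - 1*243135)/(-2199830 + 1835054) = -63885 - (-1893106 - 243135)/(-364776) = -63885 - (-2136241)*(-1)/364776 = -63885 - 1*2136241/364776 = -63885 - 2136241/364776 = -23305851001/364776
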